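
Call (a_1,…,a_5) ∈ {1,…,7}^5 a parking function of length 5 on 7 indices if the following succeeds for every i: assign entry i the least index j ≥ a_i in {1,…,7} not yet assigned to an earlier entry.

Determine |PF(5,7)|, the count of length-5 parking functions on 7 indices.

#PF = 3·8^4 = 3·4096 = 12288
Check (6,7,3,2,1) → sorted (1,2,3,6,7): b_i ≤ 2+i ∀i, a PF.

12288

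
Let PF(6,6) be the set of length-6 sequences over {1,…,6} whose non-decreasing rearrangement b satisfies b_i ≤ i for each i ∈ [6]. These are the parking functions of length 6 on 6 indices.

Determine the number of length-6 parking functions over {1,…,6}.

|PF(6,6)| = 1·7^5 = 1 · 16807 = 16807 [KW]
One tuple (6,2,1,5,1,4) → sorted (1,1,2,4,5,6): b_i ≤ i ∀i, a PF.

16807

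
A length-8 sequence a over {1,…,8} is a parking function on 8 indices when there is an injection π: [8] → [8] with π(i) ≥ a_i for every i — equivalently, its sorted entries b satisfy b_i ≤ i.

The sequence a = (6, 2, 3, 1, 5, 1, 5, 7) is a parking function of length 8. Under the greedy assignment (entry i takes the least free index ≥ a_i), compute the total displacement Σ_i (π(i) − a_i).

Σπ = 36 ({1..8} each once); Σa = 6+2+3+1+5+1+5+7 = 30; disp = 36−30 = 6.

6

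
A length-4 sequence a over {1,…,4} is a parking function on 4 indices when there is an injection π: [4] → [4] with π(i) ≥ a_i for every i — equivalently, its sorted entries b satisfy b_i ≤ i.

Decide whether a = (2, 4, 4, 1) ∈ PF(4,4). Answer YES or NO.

NO

Sorted: b = (1, 2, 4, 4).
  b_1=1 ≤ 1
  b_2=2 ≤ 2
  b_3=4 > 3
  fails at i=3 ⇒ NO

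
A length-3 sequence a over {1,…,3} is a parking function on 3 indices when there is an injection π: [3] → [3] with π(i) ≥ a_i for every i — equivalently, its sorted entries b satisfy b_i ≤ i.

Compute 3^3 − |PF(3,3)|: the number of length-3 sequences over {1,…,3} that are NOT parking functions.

11

Count = 1·4^2 = 1 · 16 = 16 [KW]
Example (3,2,2) → sorted (2,2,3): b_1=2>1, not a PF.
Total 27; non-PF = 27−16 = 11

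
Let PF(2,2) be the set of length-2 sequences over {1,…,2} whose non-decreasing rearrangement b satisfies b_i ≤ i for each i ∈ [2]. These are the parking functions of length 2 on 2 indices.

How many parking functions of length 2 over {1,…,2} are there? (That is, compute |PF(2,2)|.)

3

|PF(2,2)| = 1·3^1 = 1×3 = 3 (Pollak)
Example (1,1) → sorted (1,1): b_i ≤ i ∀i, a PF.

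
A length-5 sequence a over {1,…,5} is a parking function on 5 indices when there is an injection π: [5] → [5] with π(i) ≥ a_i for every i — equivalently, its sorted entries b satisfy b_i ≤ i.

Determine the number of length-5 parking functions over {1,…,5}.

1296

|PF(5,5)| = (5−5+1)·(5+1)^(5−1) = 1 · 1296 = 1296 (Pollak)
Check (2,4,2,1,5) → sorted (1,2,2,4,5): b_i ≤ i ∀i, a PF.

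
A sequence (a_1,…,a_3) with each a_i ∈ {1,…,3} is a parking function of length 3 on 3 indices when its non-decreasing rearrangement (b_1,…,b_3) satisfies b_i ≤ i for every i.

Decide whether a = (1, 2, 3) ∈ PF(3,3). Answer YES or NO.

Sorted: b = (1, 2, 3).
  b_1=1 ≤ 1
  b_2=2 ≤ 2
  b_3=3 ≤ 3
All bounds hold ⇒ YES

YES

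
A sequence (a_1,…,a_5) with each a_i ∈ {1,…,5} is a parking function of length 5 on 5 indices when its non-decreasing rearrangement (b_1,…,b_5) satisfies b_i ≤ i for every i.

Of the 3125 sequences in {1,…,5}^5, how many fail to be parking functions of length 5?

1829

|PF(5,5)| = 1·6^4 = 1 · 1296 = 1296 [KW]
One tuple (4,5,4,5,5) → sorted (4,4,5,5,5): b_1=4>1, not a PF.
5^5 − 1296 = 3125 − 1296 = 1829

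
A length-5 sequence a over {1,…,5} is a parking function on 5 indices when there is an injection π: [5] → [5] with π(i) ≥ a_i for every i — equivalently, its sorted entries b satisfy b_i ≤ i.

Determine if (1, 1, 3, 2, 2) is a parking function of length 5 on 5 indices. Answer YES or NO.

Rearranged: b = (1, 1, 2, 2, 3).
  b_1=1 ≤ 1
  b_2=1 ≤ 2
  b_3=2 ≤ 3
  b_4=2 ≤ 4
  b_5=3 ≤ 5
All bounds hold ⇒ YES

YES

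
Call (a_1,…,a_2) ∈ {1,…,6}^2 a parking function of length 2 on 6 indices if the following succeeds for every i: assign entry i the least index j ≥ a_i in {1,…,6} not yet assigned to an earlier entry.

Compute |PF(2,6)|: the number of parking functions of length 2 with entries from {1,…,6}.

Count = 5·7^1 = 5 · 7 = 35 [KW]
Check (4,6) → sorted (4,6): b_i ≤ 4+i ∀i, a PF.

35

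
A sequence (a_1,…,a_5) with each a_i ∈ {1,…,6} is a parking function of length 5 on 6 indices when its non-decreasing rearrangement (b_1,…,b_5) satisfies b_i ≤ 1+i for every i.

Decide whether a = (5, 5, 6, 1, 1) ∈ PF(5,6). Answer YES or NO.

Order a: b = (1, 1, 5, 5, 6).
  b_1=1 ≤ 2
  b_2=1 ≤ 3
  b_3=5 > 4
  fails at i=3 ⇒ NO

NO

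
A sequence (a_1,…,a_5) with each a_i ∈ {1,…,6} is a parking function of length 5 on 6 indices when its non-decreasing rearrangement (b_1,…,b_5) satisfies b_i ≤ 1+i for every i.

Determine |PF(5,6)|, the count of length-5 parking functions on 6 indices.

|PF| = (6+1−5)·(6+1)^{5−1} = 2×2401 = 4802 [KW]
Example (1,4,4,2,2) → sorted (1,2,2,4,4): b_i ≤ 1+i ∀i, a PF.

4802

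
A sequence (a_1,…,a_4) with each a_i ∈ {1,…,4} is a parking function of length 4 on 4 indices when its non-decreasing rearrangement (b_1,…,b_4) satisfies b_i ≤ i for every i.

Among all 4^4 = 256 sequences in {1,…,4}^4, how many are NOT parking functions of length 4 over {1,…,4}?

131

Count = (4+1−4)·(4+1)^{4−1} = 1 · 125 = 125 [KW]
Example (1,4,4,4) → sorted (1,4,4,4): b_2=4>2, not a PF.
Total 256; non-PF = 256−125 = 131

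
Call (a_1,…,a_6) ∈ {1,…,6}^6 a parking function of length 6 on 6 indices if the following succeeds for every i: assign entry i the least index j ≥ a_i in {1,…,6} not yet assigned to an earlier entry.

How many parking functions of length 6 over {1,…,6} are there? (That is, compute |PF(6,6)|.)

16807

|PF(6,6)| = (6+1−6)·(6+1)^{6−1} = 1 · 16807 = 16807 (Konheim–Weiss)
Check (1,3,3,5,2,1) → sorted (1,1,2,3,3,5): b_i ≤ i ∀i, a PF.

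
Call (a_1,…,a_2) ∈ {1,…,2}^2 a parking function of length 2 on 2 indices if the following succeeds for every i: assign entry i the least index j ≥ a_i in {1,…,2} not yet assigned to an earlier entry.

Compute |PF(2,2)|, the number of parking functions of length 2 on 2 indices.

3

#PF = (2−2+1)·(2+1)^(2−1) = 1·3 = 3
E.g. (1,2) → sorted (1,2): b_i ≤ i ∀i, a PF.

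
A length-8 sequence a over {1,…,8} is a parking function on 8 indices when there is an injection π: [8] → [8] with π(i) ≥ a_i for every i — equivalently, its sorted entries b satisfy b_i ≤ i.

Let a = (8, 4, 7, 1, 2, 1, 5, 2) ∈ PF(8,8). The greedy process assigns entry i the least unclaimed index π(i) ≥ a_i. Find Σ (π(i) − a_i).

Σπ = 36 ({1..8} each once); Σa = 8+4+7+1+2+1+5+2 = 30; disp = 36−30 = 6.

6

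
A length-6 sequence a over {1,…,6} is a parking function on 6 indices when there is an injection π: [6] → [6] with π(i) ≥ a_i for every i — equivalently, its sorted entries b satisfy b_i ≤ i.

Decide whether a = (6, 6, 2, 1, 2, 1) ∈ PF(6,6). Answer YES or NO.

NO

Rearranged: b = (1, 1, 2, 2, 6, 6).
  b_1=1 ≤ 1
  b_2=1 ≤ 2
  b_3=2 ≤ 3
  b_4=2 ≤ 4
  b_5=6 > 5
  fails at i=5 ⇒ NO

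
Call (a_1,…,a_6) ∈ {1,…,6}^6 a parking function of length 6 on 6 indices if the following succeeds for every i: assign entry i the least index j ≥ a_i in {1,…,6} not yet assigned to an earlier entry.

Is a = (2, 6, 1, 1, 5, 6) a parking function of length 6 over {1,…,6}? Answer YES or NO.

Order a: b = (1, 1, 2, 5, 6, 6).
  b_1=1 ≤ 1
  b_2=1 ≤ 2
  b_3=2 ≤ 3
  b_4=5 > 4
  fails at i=4 ⇒ NO

NO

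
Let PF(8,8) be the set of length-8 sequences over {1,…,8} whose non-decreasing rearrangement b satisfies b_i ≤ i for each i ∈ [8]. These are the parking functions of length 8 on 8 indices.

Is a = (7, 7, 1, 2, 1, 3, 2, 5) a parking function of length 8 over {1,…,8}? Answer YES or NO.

YES

Sorted: b = (1, 1, 2, 2, 3, 5, 7, 7).
  b_1=1 ≤ 1
  b_2=1 ≤ 2
  b_3=2 ≤ 3
  b_4=2 ≤ 4
  b_5=3 ≤ 5
  b_6=5 ≤ 6
  b_7=7 ≤ 7
  b_8=7 ≤ 8
All bounds hold ⇒ YES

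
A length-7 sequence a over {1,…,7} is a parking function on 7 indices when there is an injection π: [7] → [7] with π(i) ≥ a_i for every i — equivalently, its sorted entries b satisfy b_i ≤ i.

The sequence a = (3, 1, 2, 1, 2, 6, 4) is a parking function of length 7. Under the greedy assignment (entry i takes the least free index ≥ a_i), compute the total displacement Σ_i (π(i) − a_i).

Σπ = 7·8/2 = 28 (π permutes [7]); Σa = 3+1+2+1+2+6+4 = 19; disp = 28−19 = 9.

9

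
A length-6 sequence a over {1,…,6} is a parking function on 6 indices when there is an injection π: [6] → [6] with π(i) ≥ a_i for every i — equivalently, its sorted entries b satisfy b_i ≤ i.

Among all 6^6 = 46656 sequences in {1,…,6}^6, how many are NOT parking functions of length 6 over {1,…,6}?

|PF| = (6+1−6)·(6+1)^{6−1} = 1×16807 = 16807 (Konheim–Weiss)
One tuple (6,2,5,3,3,6) → sorted (2,3,3,5,6,6): b_1=2>1, not a PF.
Total 46656; non-PF = 46656−16807 = 29849

29849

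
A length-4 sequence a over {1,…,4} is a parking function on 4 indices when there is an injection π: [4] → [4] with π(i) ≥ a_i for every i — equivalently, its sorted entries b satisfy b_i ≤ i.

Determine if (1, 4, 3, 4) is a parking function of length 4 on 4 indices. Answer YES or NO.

NO

Sorted: b = (1, 3, 4, 4).
  b_1=1 ≤ 1
  b_2=3 > 2
  fails at i=2 ⇒ NO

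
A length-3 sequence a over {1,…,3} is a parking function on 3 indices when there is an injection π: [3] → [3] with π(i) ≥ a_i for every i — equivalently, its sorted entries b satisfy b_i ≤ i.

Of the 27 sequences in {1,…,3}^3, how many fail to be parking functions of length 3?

11

|PF(3,3)| = 1·4^2 = 1 · 16 = 16
One tuple (3,3,2) → sorted (2,3,3): b_1=2>1, not a PF.
Total 27; non-PF = 27−16 = 11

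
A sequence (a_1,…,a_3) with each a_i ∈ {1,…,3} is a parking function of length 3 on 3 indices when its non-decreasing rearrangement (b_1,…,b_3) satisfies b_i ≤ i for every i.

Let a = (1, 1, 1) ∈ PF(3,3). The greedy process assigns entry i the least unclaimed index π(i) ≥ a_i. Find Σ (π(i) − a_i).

3

Σπ(i) = 1+…+3 = 6; Σa = 1+1+1 = 3; disp = 6−3 = 3.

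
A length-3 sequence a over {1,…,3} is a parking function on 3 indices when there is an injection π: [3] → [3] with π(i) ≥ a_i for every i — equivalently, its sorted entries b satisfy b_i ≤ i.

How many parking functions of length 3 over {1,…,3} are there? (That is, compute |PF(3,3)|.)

Count = (3−3+1)·(3+1)^(3−1) = 1×16 = 16 (Pollak)
Check (1,2,1) → sorted (1,1,2): b_i ≤ i ∀i, a PF.

16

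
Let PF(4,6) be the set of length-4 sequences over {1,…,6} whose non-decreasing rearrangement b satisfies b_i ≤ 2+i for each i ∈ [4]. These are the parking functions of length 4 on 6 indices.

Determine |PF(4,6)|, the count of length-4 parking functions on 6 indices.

1029

#PF = (6+1−4)·(6+1)^{4−1} = 3×343 = 1029 (Pollak)
Example (2,5,2,4) → sorted (2,2,4,5): b_i ≤ 2+i ∀i, a PF.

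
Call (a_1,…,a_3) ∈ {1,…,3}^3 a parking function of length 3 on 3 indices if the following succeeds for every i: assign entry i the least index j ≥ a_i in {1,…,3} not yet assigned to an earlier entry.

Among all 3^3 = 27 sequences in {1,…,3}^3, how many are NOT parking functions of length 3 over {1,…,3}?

#PF = 1·4^2 = 1·16 = 16 (Konheim–Weiss)
Example (2,3,2) → sorted (2,2,3): b_1=2>1, not a PF.
Total 27; non-PF = 27−16 = 11

11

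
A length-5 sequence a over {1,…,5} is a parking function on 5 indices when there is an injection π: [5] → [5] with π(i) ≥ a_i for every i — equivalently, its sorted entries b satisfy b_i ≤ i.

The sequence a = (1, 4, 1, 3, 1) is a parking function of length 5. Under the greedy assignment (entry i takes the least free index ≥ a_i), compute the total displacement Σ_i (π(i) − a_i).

5

Σπ = 15 ({1..5} each once); Σa = 1+4+1+3+1 = 10; disp = 15−10 = 5.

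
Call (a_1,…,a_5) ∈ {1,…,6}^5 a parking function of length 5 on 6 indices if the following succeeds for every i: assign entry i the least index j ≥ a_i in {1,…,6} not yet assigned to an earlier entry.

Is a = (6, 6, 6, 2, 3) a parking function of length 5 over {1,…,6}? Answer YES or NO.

NO

Rearranged: b = (2, 3, 6, 6, 6).
  b_1=2 ≤ 2
  b_2=3 ≤ 3
  b_3=6 > 4
  fails at i=3 ⇒ NO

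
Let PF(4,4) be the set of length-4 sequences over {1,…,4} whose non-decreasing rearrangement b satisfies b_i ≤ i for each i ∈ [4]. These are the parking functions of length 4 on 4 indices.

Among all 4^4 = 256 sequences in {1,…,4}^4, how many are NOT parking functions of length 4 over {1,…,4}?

131

Count = (4+1−4)·(4+1)^{4−1} = 1·125 = 125
Check (2,3,4,3) → sorted (2,3,3,4): b_1=2>1, not a PF.
Total 256; non-PF = 256−125 = 131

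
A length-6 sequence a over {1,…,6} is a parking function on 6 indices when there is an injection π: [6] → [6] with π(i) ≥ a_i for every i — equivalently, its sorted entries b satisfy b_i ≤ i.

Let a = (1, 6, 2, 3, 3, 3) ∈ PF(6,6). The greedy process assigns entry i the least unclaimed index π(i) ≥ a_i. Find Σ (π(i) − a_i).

Σπ = 6·7/2 = 21 (π permutes [6]); Σa = 1+6+2+3+3+3 = 18; disp = 21−18 = 3.

3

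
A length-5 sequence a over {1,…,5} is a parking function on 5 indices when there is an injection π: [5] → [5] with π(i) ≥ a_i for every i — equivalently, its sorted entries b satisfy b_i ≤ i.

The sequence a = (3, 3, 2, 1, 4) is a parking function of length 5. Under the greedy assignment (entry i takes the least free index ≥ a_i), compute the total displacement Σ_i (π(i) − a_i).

Σπ = 15 ({1..5} each once); Σa = 3+3+2+1+4 = 13; disp = 15−13 = 2.

2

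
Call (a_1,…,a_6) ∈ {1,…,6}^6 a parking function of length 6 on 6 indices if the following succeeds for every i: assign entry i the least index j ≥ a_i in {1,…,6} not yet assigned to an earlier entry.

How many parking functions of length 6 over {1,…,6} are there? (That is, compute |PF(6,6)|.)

16807

Count = 1·7^5 = 1×16807 = 16807 (Konheim–Weiss)
E.g. (1,2,4,3,2,4) → sorted (1,2,2,3,4,4): b_i ≤ i ∀i, a PF.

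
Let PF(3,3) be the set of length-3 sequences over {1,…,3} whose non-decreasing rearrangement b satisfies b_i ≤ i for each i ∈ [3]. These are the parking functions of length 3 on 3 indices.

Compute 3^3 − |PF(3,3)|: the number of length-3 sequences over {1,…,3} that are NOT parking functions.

Count = (3+1−3)·(3+1)^{3−1} = 1×16 = 16 (Konheim–Weiss)
Check (3,2,3) → sorted (2,3,3): b_1=2>1, not a PF.
Total 27; non-PF = 27−16 = 11

11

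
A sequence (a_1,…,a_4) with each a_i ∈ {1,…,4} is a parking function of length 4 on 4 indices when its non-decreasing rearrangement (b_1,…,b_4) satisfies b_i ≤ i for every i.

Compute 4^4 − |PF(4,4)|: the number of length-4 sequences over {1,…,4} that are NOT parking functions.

131

|PF(4,4)| = 1·5^3 = 1·125 = 125 (Pollak)
E.g. (3,4,1,4) → sorted (1,3,4,4): b_2=3>2, not a PF.
So 256 − 125 = 131 fail.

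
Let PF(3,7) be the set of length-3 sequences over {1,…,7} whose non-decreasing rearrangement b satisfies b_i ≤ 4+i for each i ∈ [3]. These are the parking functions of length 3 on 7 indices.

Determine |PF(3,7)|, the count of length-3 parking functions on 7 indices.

320

|PF(3,7)| = (8−3)·8^(3−1) = 5·64 = 320
Example (4,6,4) → sorted (4,4,6): b_i ≤ 4+i ∀i, a PF.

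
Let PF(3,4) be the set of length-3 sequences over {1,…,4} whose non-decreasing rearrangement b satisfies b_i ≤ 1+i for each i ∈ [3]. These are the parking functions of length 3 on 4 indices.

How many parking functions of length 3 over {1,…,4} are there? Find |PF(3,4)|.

|PF| = 2·5^2 = 2·25 = 50 [KW]
Check (1,1,3) → sorted (1,1,3): b_i ≤ 1+i ∀i, a PF.

50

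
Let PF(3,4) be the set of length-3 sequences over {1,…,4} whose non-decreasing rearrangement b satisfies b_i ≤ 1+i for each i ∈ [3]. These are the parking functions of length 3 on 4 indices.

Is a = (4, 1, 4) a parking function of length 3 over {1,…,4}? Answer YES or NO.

NO

Sorted: b = (1, 4, 4).
  b_1=1 ≤ 2
  b_2=4 > 3
  fails at i=2 ⇒ NO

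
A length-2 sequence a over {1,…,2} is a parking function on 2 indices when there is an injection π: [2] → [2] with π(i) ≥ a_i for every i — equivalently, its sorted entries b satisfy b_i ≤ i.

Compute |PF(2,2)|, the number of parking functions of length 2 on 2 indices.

|PF| = (3−2)·3^(2−1) = 1×3 = 3 [KW]
Example (1,2) → sorted (1,2): b_i ≤ i ∀i, a PF.

3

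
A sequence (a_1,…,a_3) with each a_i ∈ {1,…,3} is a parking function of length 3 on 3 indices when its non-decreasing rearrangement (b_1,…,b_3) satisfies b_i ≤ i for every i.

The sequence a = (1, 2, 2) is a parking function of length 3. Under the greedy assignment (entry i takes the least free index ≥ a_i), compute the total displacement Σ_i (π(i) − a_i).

1

Σπ = 3·4/2 = 6 (π permutes [3]); Σa = 1+2+2 = 5; disp = 6−5 = 1.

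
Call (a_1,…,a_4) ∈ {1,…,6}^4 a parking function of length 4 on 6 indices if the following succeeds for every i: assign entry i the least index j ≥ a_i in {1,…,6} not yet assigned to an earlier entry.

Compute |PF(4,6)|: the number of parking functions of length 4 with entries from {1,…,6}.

|PF| = (6−4+1)·(6+1)^(4−1) = 3·343 = 1029 [KW]
Check (6,3,1,1) → sorted (1,1,3,6): b_i ≤ 2+i ∀i, a PF.

1029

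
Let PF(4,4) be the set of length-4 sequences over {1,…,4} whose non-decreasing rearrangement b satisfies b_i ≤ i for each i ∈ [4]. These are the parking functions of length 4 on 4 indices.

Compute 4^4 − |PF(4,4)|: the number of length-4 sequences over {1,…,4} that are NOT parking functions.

131

#PF = (5−4)·5^(4−1) = 1 · 125 = 125
Check (2,3,4,4) → sorted (2,3,4,4): b_1=2>1, not a PF.
4^4 − 125 = 256 − 125 = 131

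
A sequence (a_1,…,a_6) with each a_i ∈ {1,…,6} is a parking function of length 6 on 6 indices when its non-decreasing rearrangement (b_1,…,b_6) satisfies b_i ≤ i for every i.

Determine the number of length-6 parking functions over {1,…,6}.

16807

#PF = 1·7^5 = 1×16807 = 16807 (Konheim–Weiss)
One tuple (5,1,4,3,1,4) → sorted (1,1,3,4,4,5): b_i ≤ i ∀i, a PF.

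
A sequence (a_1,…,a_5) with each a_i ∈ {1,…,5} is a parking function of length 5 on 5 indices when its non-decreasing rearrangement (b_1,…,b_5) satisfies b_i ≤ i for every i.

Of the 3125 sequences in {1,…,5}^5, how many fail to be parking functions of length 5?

#PF = 1·6^4 = 1×1296 = 1296 [KW]
Example (1,4,4,1,4) → sorted (1,1,4,4,4): b_3=4>3, not a PF.
So 3125 − 1296 = 1829 fail.

1829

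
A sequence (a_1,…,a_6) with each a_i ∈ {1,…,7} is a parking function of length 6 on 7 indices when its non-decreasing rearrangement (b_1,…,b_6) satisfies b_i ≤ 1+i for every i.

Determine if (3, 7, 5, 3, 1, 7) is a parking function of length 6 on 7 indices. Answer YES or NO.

Order a: b = (1, 3, 3, 5, 7, 7).
  b_1=1 ≤ 2
  b_2=3 ≤ 3
  b_3=3 ≤ 4
  b_4=5 ≤ 5
  b_5=7 > 6
  fails at i=5 ⇒ NO

NO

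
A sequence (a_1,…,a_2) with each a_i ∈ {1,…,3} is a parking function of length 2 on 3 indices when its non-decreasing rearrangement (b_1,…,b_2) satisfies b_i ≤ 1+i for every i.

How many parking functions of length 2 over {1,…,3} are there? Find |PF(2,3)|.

|PF| = (4−2)·4^(2−1) = 2·4 = 8 (Pollak)
E.g. (2,2) → sorted (2,2): b_i ≤ 1+i ∀i, a PF.

8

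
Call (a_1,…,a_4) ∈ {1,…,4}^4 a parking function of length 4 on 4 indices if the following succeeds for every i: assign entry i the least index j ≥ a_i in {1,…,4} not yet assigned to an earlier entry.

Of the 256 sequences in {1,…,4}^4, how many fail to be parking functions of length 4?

131

|PF| = (5−4)·5^(4−1) = 1 · 125 = 125 (Pollak)
Check (4,4,2,4) → sorted (2,4,4,4): b_1=2>1, not a PF.
4^4 − 125 = 256 − 125 = 131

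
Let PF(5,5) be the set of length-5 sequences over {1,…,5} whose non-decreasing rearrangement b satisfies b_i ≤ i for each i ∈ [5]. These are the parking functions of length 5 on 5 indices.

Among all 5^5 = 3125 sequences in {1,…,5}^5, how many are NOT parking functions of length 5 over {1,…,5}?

|PF| = (5−5+1)·(5+1)^(5−1) = 1 · 1296 = 1296 [KW]
One tuple (5,3,5,5,5) → sorted (3,5,5,5,5): b_1=3>1, not a PF.
Total 3125; non-PF = 3125−1296 = 1829

1829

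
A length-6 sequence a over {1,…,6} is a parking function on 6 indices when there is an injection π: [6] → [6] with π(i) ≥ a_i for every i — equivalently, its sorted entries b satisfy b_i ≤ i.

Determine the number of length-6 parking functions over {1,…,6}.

#PF = (7−6)·7^(6−1) = 1 · 16807 = 16807 (Pollak)
Check (5,3,1,4,2,4) → sorted (1,2,3,4,4,5): b_i ≤ i ∀i, a PF.

16807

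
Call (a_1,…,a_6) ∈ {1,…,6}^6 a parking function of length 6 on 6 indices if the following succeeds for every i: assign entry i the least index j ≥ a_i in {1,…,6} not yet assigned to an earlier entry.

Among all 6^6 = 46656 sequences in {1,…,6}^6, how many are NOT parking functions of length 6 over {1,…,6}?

Count = (7−6)·7^(6−1) = 1 · 16807 = 16807
Check (5,3,4,6,5,5) → sorted (3,4,5,5,5,6): b_1=3>1, not a PF.
So 46656 − 16807 = 29849 fail.

29849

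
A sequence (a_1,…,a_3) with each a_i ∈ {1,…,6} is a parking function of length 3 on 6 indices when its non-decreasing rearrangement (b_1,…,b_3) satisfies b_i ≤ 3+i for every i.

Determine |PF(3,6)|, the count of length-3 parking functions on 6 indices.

196

#PF = (6+1−3)·(6+1)^{3−1} = 4×49 = 196
Example (5,4,3) → sorted (3,4,5): b_i ≤ 3+i ∀i, a PF.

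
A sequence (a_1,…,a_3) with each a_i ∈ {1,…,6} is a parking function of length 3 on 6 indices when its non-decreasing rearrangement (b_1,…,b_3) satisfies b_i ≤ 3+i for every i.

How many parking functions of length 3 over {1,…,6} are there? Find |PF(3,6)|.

|PF(3,6)| = 4·7^2 = 4×49 = 196
Example (3,4,2) → sorted (2,3,4): b_i ≤ 3+i ∀i, a PF.

196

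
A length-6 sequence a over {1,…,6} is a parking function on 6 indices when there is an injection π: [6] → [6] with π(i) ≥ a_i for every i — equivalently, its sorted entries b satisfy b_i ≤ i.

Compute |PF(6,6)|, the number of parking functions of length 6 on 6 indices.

16807

|PF| = (6−6+1)·(6+1)^(6−1) = 1 · 16807 = 16807
Check (1,4,1,4,3,3) → sorted (1,1,3,3,4,4): b_i ≤ i ∀i, a PF.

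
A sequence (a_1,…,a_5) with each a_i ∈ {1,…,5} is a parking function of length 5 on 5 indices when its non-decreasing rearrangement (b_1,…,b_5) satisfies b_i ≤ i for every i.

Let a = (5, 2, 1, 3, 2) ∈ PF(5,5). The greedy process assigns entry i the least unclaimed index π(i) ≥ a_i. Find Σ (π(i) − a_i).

2

Σπ(i) = 1+…+5 = 15; Σa = 5+2+1+3+2 = 13; disp = 15−13 = 2.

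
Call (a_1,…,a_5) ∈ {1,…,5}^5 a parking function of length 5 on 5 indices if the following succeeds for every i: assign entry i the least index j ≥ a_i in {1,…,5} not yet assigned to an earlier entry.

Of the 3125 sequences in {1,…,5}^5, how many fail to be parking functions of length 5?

Count = 1·6^4 = 1×1296 = 1296 [KW]
One tuple (5,3,4,3,5) → sorted (3,3,4,5,5): b_1=3>1, not a PF.
5^5 − 1296 = 3125 − 1296 = 1829

1829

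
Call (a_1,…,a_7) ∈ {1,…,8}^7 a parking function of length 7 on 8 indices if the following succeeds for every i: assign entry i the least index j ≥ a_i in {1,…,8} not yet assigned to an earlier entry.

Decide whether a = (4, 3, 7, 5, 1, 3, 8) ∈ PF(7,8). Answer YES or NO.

Order a: b = (1, 3, 3, 4, 5, 7, 8).
  b_1=1 ≤ 2
  b_2=3 ≤ 3
  b_3=3 ≤ 4
  b_4=4 ≤ 5
  b_5=5 ≤ 6
  b_6=7 ≤ 7
  b_7=8 ≤ 8
All bounds hold ⇒ YES

YES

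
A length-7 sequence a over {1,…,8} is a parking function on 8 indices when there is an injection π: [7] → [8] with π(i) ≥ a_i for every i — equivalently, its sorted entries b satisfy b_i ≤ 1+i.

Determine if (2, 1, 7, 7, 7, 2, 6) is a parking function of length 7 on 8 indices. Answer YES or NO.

NO

Rearranged: b = (1, 2, 2, 6, 7, 7, 7).
  b_1=1 ≤ 2
  b_2=2 ≤ 3
  b_3=2 ≤ 4
  b_4=6 > 5
  fails at i=4 ⇒ NO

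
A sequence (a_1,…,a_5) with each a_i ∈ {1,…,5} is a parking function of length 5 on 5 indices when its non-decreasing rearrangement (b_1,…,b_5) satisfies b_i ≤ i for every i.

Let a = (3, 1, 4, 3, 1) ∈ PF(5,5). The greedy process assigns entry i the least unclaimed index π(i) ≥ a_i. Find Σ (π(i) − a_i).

Σπ = 15 ({1..5} each once); Σa = 3+1+4+3+1 = 12; disp = 15−12 = 3.

3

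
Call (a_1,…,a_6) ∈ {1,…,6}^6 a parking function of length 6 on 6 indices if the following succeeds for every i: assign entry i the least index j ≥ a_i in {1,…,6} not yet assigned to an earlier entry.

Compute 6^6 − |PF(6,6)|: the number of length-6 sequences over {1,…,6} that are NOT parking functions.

29849

|PF(6,6)| = 1·7^5 = 1·16807 = 16807 (Konheim–Weiss)
Example (3,6,5,5,5,5) → sorted (3,5,5,5,5,6): b_1=3>1, not a PF.
Total 46656; non-PF = 46656−16807 = 29849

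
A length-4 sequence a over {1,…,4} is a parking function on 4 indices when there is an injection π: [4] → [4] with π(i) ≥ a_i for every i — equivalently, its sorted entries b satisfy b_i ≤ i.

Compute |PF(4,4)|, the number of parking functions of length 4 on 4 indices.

125

Count = (4−4+1)·(4+1)^(4−1) = 1×125 = 125 [KW]
Check (4,1,2,2) → sorted (1,2,2,4): b_i ≤ i ∀i, a PF.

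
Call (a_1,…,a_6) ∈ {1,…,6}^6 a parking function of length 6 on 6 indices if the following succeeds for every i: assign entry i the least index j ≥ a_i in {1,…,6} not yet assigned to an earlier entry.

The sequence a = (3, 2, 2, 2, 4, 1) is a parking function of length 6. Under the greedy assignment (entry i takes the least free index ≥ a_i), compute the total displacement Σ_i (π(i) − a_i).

Σπ = 6·7/2 = 21 (π permutes [6]); Σa = 3+2+2+2+4+1 = 14; disp = 21−14 = 7.

7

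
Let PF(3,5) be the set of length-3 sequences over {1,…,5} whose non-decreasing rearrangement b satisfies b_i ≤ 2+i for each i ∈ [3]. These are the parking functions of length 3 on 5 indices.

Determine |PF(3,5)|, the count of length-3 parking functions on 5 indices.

|PF| = 3·6^2 = 3·36 = 108 (Konheim–Weiss)
Check (3,2,2) → sorted (2,2,3): b_i ≤ 2+i ∀i, a PF.

108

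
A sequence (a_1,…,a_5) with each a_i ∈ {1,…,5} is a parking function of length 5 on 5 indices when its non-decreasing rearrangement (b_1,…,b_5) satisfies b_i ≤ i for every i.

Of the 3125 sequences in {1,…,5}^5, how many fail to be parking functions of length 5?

1829

|PF| = (6−5)·6^(5−1) = 1×1296 = 1296
Example (2,5,1,1,5) → sorted (1,1,2,5,5): b_4=5>4, not a PF.
5^5 − 1296 = 3125 − 1296 = 1829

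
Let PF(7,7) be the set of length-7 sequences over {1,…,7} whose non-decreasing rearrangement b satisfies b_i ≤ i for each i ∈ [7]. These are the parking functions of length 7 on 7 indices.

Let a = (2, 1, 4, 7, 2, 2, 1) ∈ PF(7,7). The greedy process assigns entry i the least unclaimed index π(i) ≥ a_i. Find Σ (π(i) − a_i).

Σπ = 28 ({1..7} each once); Σa = 2+1+4+7+2+2+1 = 19; disp = 28−19 = 9.

9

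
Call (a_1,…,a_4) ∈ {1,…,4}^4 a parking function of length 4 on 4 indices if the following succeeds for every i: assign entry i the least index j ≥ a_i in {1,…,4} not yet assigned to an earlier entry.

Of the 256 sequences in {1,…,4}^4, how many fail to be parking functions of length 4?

|PF(4,4)| = 1·5^3 = 1 · 125 = 125 (Pollak)
Check (4,4,2,3) → sorted (2,3,4,4): b_1=2>1, not a PF.
So 256 − 125 = 131 fail.

131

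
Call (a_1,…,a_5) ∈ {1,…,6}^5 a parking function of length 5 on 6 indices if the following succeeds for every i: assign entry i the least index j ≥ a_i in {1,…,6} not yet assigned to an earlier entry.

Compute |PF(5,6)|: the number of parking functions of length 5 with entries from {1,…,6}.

|PF| = 2·7^4 = 2×2401 = 4802 (Pollak)
Example (3,4,2,3,4) → sorted (2,3,3,4,4): b_i ≤ 1+i ∀i, a PF.

4802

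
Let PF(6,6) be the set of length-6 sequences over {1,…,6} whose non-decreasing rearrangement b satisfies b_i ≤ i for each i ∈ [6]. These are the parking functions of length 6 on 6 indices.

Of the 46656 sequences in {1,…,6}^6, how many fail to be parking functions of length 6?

#PF = (6+1−6)·(6+1)^{6−1} = 1×16807 = 16807 [KW]
Check (6,6,5,3,3,2) → sorted (2,3,3,5,6,6): b_1=2>1, not a PF.
So 46656 − 16807 = 29849 fail.

29849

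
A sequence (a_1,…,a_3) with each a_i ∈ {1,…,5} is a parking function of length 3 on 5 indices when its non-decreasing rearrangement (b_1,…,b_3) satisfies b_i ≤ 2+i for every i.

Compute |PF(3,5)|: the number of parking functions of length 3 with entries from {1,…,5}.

108

#PF = (6−3)·6^(3−1) = 3·36 = 108 [KW]
One tuple (4,4,3) → sorted (3,4,4): b_i ≤ 2+i ∀i, a PF.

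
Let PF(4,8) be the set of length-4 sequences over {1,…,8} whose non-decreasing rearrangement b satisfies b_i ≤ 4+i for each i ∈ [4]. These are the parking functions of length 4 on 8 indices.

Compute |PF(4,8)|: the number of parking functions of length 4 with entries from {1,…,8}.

3645

#PF = (8−4+1)·(8+1)^(4−1) = 5×729 = 3645 (Konheim–Weiss)
One tuple (2,5,4,4) → sorted (2,4,4,5): b_i ≤ 4+i ∀i, a PF.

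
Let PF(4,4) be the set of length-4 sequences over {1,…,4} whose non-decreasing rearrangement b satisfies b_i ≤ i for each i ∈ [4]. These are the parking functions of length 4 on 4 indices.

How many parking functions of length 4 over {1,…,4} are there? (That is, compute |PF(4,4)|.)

125

|PF(4,4)| = (5−4)·5^(4−1) = 1·125 = 125 (Konheim–Weiss)
Example (2,1,4,1) → sorted (1,1,2,4): b_i ≤ i ∀i, a PF.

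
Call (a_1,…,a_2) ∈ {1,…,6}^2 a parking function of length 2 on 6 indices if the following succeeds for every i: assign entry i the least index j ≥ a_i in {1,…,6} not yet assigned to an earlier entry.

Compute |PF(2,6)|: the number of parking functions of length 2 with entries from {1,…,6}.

35

#PF = 5·7^1 = 5×7 = 35 (Konheim–Weiss)
E.g. (4,6) → sorted (4,6): b_i ≤ 4+i ∀i, a PF.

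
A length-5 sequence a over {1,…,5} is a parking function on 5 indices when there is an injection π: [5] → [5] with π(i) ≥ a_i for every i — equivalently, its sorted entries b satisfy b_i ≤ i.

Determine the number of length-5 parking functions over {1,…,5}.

1296

#PF = 1·6^4 = 1 · 1296 = 1296 (Pollak)
One tuple (3,1,4,1,3) → sorted (1,1,3,3,4): b_i ≤ i ∀i, a PF.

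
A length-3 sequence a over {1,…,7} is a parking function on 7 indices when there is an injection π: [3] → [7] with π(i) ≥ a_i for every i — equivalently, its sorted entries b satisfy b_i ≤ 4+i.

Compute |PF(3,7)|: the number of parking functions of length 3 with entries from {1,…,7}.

|PF| = 5·8^2 = 5 · 64 = 320 (Pollak)
E.g. (1,1,6) → sorted (1,1,6): b_i ≤ 4+i ∀i, a PF.

320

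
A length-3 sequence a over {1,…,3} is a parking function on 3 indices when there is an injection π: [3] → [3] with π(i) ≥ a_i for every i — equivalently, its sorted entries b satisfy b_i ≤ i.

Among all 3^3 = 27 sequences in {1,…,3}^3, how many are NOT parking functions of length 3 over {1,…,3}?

#PF = 1·4^2 = 1·16 = 16 (Pollak)
E.g. (1,3,3) → sorted (1,3,3): b_2=3>2, not a PF.
So 27 − 16 = 11 fail.

11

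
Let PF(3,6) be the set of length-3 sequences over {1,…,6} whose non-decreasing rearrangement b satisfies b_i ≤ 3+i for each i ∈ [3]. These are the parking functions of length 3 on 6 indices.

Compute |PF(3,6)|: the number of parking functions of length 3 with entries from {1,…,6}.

|PF(3,6)| = (7−3)·7^(3−1) = 4 · 49 = 196 (Pollak)
Example (1,3,2) → sorted (1,2,3): b_i ≤ 3+i ∀i, a PF.

196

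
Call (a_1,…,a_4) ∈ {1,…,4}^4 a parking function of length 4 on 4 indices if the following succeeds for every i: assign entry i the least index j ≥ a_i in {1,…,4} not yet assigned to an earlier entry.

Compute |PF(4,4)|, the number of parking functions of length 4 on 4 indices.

#PF = (4−4+1)·(4+1)^(4−1) = 1 · 125 = 125 [KW]
One tuple (1,3,2,3) → sorted (1,2,3,3): b_i ≤ i ∀i, a PF.

125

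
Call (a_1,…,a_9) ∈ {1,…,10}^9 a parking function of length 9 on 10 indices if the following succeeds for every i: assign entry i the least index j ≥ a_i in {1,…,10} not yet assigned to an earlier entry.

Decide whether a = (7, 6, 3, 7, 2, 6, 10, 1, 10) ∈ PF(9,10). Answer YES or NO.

Order a: b = (1, 2, 3, 6, 6, 7, 7, 10, 10).
  b_1=1 ≤ 2
  b_2=2 ≤ 3
  b_3=3 ≤ 4
  b_4=6 > 5
  fails at i=4 ⇒ NO

NO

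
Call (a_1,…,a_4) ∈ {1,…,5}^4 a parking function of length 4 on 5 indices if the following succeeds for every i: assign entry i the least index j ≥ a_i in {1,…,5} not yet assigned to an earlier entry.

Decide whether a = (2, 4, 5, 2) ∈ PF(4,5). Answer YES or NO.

Order a: b = (2, 2, 4, 5).
  b_1=2 ≤ 2
  b_2=2 ≤ 3
  b_3=4 ≤ 4
  b_4=5 ≤ 5
All bounds hold ⇒ YES

YES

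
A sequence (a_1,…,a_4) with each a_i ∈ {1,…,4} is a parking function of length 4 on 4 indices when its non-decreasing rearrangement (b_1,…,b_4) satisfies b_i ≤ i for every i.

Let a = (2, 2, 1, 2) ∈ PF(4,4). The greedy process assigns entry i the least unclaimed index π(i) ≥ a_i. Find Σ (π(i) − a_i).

Σπ = 10 ({1..4} each once); Σa = 2+2+1+2 = 7; disp = 10−7 = 3.

3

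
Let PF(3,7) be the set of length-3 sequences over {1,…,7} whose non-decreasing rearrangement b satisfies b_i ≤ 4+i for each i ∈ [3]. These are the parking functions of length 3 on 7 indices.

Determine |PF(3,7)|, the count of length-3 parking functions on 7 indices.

320

|PF| = (8−3)·8^(3−1) = 5·64 = 320
E.g. (3,5,4) → sorted (3,4,5): b_i ≤ 4+i ∀i, a PF.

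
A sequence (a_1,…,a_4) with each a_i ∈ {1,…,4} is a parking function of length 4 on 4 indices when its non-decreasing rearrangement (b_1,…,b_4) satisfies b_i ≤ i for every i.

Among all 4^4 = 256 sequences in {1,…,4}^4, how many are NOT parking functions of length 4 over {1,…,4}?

131

Count = (4−4+1)·(4+1)^(4−1) = 1·125 = 125 (Konheim–Weiss)
Check (4,1,3,4) → sorted (1,3,4,4): b_2=3>2, not a PF.
So 256 − 125 = 131 fail.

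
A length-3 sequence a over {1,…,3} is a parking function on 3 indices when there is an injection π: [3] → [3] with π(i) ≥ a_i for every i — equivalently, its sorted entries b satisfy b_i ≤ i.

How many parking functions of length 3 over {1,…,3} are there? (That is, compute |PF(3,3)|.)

16

Count = (3−3+1)·(3+1)^(3−1) = 1 · 16 = 16 (Konheim–Weiss)
One tuple (1,2,2) → sorted (1,2,2): b_i ≤ i ∀i, a PF.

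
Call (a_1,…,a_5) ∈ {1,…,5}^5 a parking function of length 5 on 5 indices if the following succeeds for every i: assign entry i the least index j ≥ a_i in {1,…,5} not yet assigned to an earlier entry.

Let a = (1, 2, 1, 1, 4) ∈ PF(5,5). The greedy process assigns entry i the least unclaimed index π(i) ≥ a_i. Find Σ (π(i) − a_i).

Σπ(i) = 1+…+5 = 15; Σa = 1+2+1+1+4 = 9; disp = 15−9 = 6.

6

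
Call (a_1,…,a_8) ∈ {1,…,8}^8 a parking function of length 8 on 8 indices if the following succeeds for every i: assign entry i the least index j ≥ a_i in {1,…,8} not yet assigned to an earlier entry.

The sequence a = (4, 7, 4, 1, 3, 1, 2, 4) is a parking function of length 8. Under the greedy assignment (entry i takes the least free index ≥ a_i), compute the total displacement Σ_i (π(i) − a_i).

Σπ = 36 ({1..8} each once); Σa = 4+7+4+1+3+1+2+4 = 26; disp = 36−26 = 10.

10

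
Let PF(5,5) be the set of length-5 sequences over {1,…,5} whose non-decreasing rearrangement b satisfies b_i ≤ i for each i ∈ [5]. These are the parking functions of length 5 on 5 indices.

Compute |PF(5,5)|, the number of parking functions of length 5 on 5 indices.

1296

|PF(5,5)| = (6−5)·6^(5−1) = 1 · 1296 = 1296 (Konheim–Weiss)
Example (4,3,1,3,1) → sorted (1,1,3,3,4): b_i ≤ i ∀i, a PF.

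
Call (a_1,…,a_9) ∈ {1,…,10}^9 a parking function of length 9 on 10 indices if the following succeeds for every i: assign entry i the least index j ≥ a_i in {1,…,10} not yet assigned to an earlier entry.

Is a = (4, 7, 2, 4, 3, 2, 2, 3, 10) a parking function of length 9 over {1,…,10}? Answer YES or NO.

Sorted: b = (2, 2, 2, 3, 3, 4, 4, 7, 10).
  b_1=2 ≤ 2
  b_2=2 ≤ 3
  b_3=2 ≤ 4
  b_4=3 ≤ 5
  b_5=3 ≤ 6
  b_6=4 ≤ 7
  b_7=4 ≤ 8
  b_8=7 ≤ 9
  b_9=10 ≤ 10
All bounds hold ⇒ YES

YES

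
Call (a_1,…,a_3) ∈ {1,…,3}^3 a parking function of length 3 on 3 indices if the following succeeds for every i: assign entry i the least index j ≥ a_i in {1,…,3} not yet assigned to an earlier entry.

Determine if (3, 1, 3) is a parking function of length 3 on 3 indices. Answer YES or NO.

Rearranged: b = (1, 3, 3).
  b_1=1 ≤ 1
  b_2=3 > 2
  fails at i=2 ⇒ NO

NO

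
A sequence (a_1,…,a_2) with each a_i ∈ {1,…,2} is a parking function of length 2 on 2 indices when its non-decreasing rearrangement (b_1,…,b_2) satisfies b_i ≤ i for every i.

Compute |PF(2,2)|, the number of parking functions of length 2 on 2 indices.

#PF = (2−2+1)·(2+1)^(2−1) = 1 · 3 = 3
One tuple (2,1) → sorted (1,2): b_i ≤ i ∀i, a PF.

3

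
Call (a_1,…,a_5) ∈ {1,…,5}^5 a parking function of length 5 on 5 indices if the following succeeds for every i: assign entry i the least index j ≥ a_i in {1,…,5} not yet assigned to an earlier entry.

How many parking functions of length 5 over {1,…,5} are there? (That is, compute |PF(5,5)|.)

|PF| = 1·6^4 = 1×1296 = 1296 [KW]
Example (2,4,2,1,3) → sorted (1,2,2,3,4): b_i ≤ i ∀i, a PF.

1296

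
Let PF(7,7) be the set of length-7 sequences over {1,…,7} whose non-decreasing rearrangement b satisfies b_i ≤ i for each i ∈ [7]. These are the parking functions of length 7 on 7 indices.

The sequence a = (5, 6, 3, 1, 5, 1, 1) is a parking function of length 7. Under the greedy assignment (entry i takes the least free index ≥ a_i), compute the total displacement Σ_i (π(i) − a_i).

6

Σπ = 7·8/2 = 28 (π permutes [7]); Σa = 5+6+3+1+5+1+1 = 22; disp = 28−22 = 6.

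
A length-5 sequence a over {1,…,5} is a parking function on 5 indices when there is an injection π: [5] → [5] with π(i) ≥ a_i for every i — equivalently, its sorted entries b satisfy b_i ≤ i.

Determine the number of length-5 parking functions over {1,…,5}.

|PF| = (5+1−5)·(5+1)^{5−1} = 1 · 1296 = 1296 (Konheim–Weiss)
E.g. (3,5,3,2,1) → sorted (1,2,3,3,5): b_i ≤ i ∀i, a PF.

1296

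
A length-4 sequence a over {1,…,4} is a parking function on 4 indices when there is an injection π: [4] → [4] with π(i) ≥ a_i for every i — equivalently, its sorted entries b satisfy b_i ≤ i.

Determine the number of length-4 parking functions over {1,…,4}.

125

#PF = 1·5^3 = 1 · 125 = 125 (Pollak)
Check (1,4,3,2) → sorted (1,2,3,4): b_i ≤ i ∀i, a PF.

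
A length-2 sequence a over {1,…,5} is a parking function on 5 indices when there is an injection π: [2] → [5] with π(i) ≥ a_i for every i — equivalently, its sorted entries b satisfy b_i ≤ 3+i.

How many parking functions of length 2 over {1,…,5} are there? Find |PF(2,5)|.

|PF(2,5)| = (5−2+1)·(5+1)^(2−1) = 4·6 = 24 (Konheim–Weiss)
One tuple (4,1) → sorted (1,4): b_i ≤ 3+i ∀i, a PF.

24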